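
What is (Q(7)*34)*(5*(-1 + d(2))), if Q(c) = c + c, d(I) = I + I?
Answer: 7140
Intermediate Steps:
d(I) = 2*I
Q(c) = 2*c
(Q(7)*34)*(5*(-1 + d(2))) = ((2*7)*34)*(5*(-1 + 2*2)) = (14*34)*(5*(-1 + 4)) = 476*(5*3) = 476*15 = 7140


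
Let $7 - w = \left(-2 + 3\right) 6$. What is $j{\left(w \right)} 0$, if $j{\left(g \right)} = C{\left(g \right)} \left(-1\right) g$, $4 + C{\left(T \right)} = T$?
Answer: $0$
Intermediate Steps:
$C{\left(T \right)} = -4 + T$
$w = 1$ ($w = 7 - \left(-2 + 3\right) 6 = 7 - 1 \cdot 6 = 7 - 6 = 1$)
$j{\left(g \right)} = g \left(4 - g\right)$ ($j{\left(g \right)} = \left(-4 + g\right) \left(-1\right) g = \left(4 - g\right) g = g \left(4 - g\right)$)
$j{\left(w \right)} 0 = 1 \left(4 - 1\right) 0 = 1 \cdot 3 \cdot 0 = 3 \cdot 0 = 0$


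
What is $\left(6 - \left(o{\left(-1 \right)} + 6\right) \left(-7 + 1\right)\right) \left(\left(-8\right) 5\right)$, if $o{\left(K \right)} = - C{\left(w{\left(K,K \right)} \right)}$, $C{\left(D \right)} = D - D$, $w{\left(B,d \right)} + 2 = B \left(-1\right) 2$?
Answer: $-1680$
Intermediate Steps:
$w{\left(B,d \right)} = -2 - 2 B$ ($w{\left(B,d \right)} = -2 + B \left(-1\right) 2 = -2 + - B 2 = -2 - 2 B$)
$C{\left(D \right)} = 0$
$o{\left(K \right)} = 0$ ($o{\left(K \right)} = \left(-1\right) 0 = 0$)
$\left(6 - \left(o{\left(-1 \right)} + 6\right) \left(-7 + 1\right)\right) \left(\left(-8\right) 5\right) = \left(6 - \left(0 + 6\right) \left(-7 + 1\right)\right) \left(\left(-8\right) 5\right) = \left(6 - 6 \left(-6\right)\right) \left(-40\right) = \left(6 - -36\right) \left(-40\right) = \left(6 + 36\right) \left(-40\right) = 42 \left(-40\right) = -1680$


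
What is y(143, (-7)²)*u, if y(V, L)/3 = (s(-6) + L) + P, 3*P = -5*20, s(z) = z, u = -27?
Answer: -783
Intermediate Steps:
P = -100/3 (P = (-5*20)/3 = (⅓)*(-100) = -100/3 ≈ -33.333)
y(V, L) = -118 + 3*L (y(V, L) = 3*((-6 + L) - 100/3) = 3*(-118/3 + L) = -118 + 3*L)
y(143, (-7)²)*u = (-118 + 3*(-7)²)*(-27) = (-118 + 3*49)*(-27) = (-118 + 147)*(-27) = 29*(-27) = -783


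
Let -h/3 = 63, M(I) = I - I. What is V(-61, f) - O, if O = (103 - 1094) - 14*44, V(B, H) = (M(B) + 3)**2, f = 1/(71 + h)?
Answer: 1616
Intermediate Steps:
M(I) = 0
h = -189 (h = -3*63 = -189)
f = -1/118 (f = 1/(71 - 189) = 1/(-118) = -1/118 ≈ -0.0084746)
V(B, H) = 9 (V(B, H) = (0 + 3)**2 = 3**2 = 9)
O = -1607 (O = -991 - 616 = -1607)
V(-61, f) - O = 9 - 1*(-1607) = 9 + 1607 = 1616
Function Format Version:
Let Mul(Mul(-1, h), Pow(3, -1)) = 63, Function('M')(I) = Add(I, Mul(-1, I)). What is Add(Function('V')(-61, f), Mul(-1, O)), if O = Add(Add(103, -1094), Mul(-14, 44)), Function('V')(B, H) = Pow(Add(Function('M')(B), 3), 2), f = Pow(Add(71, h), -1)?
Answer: 1616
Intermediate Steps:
Function('M')(I) = 0
h = -189 (h = Mul(-3, 63) = -189)
f = Rational(-1, 118) (f = Pow(Add(71, -189), -1) = Pow(-118, -1) = Rational(-1, 118) ≈ -0.0084746)
Function('V')(B, H) = 9 (Function('V')(B, H) = Pow(Add(0, 3), 2) = Pow(3, 2) = 9)
O = -1607 (O = Add(-991, -616) = -1607)
Add(Function('V')(-61, f), Mul(-1, O)) = Add(9, Mul(-1, -1607)) = Add(9, 1607) = 1616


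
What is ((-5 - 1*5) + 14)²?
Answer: 16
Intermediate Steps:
((-5 - 1*5) + 14)² = ((-5 - 5) + 14)² = (-10 + 14)² = 4² = 16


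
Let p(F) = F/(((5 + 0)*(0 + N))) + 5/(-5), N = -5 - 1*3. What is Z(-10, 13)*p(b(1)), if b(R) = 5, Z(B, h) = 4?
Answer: -9/2 ≈ -4.5000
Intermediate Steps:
N = -8 (N = -5 - 3 = -8)
p(F) = -1 - F/40 (p(F) = F/(((5 + 0)*(0 - 8))) + 5/(-5) = F/((5*(-8))) + 5*(-⅕) = F/(-40) - 1 = F*(-1/40) - 1 = -F/40 - 1 = -1 - F/40)
Z(-10, 13)*p(b(1)) = 4*(-1 - 1/40*5) = 4*(-1 - ⅛) = 4*(-9/8) = -9/2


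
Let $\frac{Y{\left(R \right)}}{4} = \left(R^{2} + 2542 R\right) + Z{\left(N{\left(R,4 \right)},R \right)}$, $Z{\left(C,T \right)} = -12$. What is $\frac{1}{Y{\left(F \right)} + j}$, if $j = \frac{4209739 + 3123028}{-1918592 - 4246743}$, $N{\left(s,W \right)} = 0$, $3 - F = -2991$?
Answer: $\frac{6165335}{408756080381713} \approx 1.5083 \cdot 10^{-8}$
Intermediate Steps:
$F = 2994$ ($F = 3 - -2991 = 3 + 2991 = 2994$)
$j = - \frac{7332767}{6165335}$ ($j = \frac{7332767}{-6165335} = 7332767 \left(- \frac{1}{6165335}\right) = - \frac{7332767}{6165335} \approx -1.1894$)
$Y{\left(R \right)} = -48 + 4 R^{2} + 10168 R$ ($Y{\left(R \right)} = 4 \left(\left(R^{2} + 2542 R\right) - 12\right) = 4 \left(-12 + R^{2} + 2542 R\right) = -48 + 4 R^{2} + 10168 R$)
$\frac{1}{Y{\left(F \right)} + j} = \frac{1}{\left(-48 + 4 \cdot 2994^{2} + 10168 \cdot 2994\right) - \frac{7332767}{6165335}} = \frac{1}{\left(-48 + 4 \cdot 8964036 + 30442992\right) - \frac{7332767}{6165335}} = \frac{1}{\left(-48 + 35856144 + 30442992\right) - \frac{7332767}{6165335}} = \frac{1}{66299088 - \frac{7332767}{6165335}} = \frac{1}{\frac{408756080381713}{6165335}} = \frac{6165335}{408756080381713}$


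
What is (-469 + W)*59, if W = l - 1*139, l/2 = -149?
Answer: -53454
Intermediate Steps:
l = -298 (l = 2*(-149) = -298)
W = -437 (W = -298 - 1*139 = -298 - 139 = -437)
(-469 + W)*59 = (-469 - 437)*59 = -906*59 = -53454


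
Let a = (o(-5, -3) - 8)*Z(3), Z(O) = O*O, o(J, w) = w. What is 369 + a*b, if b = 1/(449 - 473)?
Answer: 2985/8 ≈ 373.13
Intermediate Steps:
Z(O) = O**2
a = -99 (a = (-3 - 8)*3**2 = -11*9 = -99)
b = -1/24 (b = 1/(-24) = -1/24 ≈ -0.041667)
369 + a*b = 369 - 99*(-1/24) = 369 + 33/8 = 2985/8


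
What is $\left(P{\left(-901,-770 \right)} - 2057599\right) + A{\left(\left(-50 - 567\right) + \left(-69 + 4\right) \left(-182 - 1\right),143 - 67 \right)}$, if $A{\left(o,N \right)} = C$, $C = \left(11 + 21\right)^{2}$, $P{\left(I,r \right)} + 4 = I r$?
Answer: $-1362809$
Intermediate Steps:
$P{\left(I,r \right)} = -4 + I r$
$C = 1024$ ($C = 32^{2} = 1024$)
$A{\left(o,N \right)} = 1024$
$\left(P{\left(-901,-770 \right)} - 2057599\right) + A{\left(\left(-50 - 567\right) + \left(-69 + 4\right) \left(-182 - 1\right),143 - 67 \right)} = \left(\left(-4 - -693770\right) - 2057599\right) + 1024 = \left(\left(-4 + 693770\right) - 2057599\right) + 1024 = \left(693766 - 2057599\right) + 1024 = -1363833 + 1024 = -1362809$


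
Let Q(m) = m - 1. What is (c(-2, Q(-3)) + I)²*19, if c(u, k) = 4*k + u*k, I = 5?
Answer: 171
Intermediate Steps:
Q(m) = -1 + m
c(u, k) = 4*k + k*u
(c(-2, Q(-3)) + I)²*19 = ((-1 - 3)*(4 - 2) + 5)²*19 = (-4*2 + 5)²*19 = (-8 + 5)²*19 = (-3)²*19 = 9*19 = 171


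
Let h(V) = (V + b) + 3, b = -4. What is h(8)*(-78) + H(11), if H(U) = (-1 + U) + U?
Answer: -525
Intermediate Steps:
H(U) = -1 + 2*U
h(V) = -1 + V (h(V) = (V - 4) + 3 = (-4 + V) + 3 = -1 + V)
h(8)*(-78) + H(11) = (-1 + 8)*(-78) + (-1 + 2*11) = 7*(-78) + (-1 + 22) = -546 + 21 = -525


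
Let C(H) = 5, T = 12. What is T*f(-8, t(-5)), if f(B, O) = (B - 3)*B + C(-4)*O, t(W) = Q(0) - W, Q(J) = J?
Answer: 1356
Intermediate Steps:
t(W) = -W (t(W) = 0 - W = -W)
f(B, O) = 5*O + B*(-3 + B) (f(B, O) = (B - 3)*B + 5*O = (-3 + B)*B + 5*O = B*(-3 + B) + 5*O = 5*O + B*(-3 + B))
T*f(-8, t(-5)) = 12*((-8)² - 3*(-8) + 5*(-1*(-5))) = 12*(64 + 24 + 5*5) = 12*(64 + 24 + 25) = 12*113 = 1356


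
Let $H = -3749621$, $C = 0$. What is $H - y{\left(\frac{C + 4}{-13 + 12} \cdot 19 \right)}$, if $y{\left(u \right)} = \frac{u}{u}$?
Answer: $-3749622$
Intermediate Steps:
$y{\left(u \right)} = 1$
$H - y{\left(\frac{C + 4}{-13 + 12} \cdot 19 \right)} = -3749621 - 1 = -3749622$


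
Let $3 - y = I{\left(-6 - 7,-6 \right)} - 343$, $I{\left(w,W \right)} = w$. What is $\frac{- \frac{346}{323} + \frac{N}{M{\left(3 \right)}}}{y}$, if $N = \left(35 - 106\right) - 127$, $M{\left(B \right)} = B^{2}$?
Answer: $- \frac{7452}{115957} \approx -0.064265$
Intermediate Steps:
$N = -198$ ($N = -71 - 127 = -198$)
$y = 359$ ($y = 3 - \left(\left(-6 - 7\right) - 343\right) = 3 - \left(-13 - 343\right) = 3 - -356 = 3 + 356 = 359$)
$\frac{- \frac{346}{323} + \frac{N}{M{\left(3 \right)}}}{y} = \frac{- \frac{346}{323} - \frac{198}{3^{2}}}{359} = \left(\left(-346\right) \frac{1}{323} - \frac{198}{9}\right) \frac{1}{359} = \left(- \frac{346}{323} - 22\right) \frac{1}{359} = \left(- \frac{7452}{323}\right) \frac{1}{359} = - \frac{7452}{115957}$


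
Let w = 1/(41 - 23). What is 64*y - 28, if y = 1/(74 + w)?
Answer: -36172/1333 ≈ -27.136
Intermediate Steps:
w = 1/18 ≈ 0.055556
y = 18/1333 (y = 1/(74 + 1/18) = 1/(1333/18) = 18/1333 ≈ 0.013503)
64*y - 28 = 64*(18/1333) - 28 = 1152/1333 - 28 = -36172/1333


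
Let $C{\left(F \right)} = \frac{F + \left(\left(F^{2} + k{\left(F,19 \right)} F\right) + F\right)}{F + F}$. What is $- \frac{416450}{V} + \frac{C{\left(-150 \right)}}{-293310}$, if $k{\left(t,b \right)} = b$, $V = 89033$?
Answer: $- \frac{81428804581}{17409512820} \approx -4.6773$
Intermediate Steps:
$C{\left(F \right)} = \frac{F^{2} + 21 F}{2 F}$ ($C{\left(F \right)} = \frac{F + \left(\left(F^{2} + 19 F\right) + F\right)}{F + F} = \frac{F + \left(F^{2} + 20 F\right)}{2 F} = \left(F^{2} + 21 F\right) \frac{1}{2 F} = \frac{F^{2} + 21 F}{2 F}$)
$- \frac{416450}{V} + \frac{C{\left(-150 \right)}}{-293310} = - \frac{416450}{89033} + \frac{\frac{21}{2} + \frac{1}{2} \left(-150\right)}{-293310} = \left(-416450\right) \frac{1}{89033} + \left(\frac{21}{2} - 75\right) \left(- \frac{1}{293310}\right) = - \frac{416450}{89033} - - \frac{43}{195540} = - \frac{416450}{89033} + \frac{43}{195540} = - \frac{81428804581}{17409512820}$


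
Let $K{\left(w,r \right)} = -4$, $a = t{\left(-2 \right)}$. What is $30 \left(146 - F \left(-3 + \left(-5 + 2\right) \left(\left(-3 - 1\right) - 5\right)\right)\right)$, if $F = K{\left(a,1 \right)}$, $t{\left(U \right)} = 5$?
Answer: $7260$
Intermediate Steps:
$a = 5$
$F = -4$
$30 \left(146 - F \left(-3 + \left(-5 + 2\right) \left(\left(-3 - 1\right) - 5\right)\right)\right) = 30 \left(146 - - 4 \left(-3 + \left(-5 + 2\right) \left(\left(-3 - 1\right) - 5\right)\right)\right) = 30 \left(146 - - 4 \left(-3 - 3 \left(-4 - 5\right)\right)\right) = 30 \left(146 - - 4 \left(-3 - -27\right)\right) = 30 \left(146 - - 4 \left(-3 + 27\right)\right) = 30 \left(146 - \left(-4\right) 24\right) = 30 \left(146 - -96\right) = 30 \left(146 + 96\right) = 30 \cdot 242 = 7260$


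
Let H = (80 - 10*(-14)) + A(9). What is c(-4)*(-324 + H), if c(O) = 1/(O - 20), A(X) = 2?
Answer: 17/4 ≈ 4.2500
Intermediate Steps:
c(O) = 1/(-20 + O)
H = 222 (H = (80 - 10*(-14)) + 2 = (80 + 140) + 2 = 220 + 2 = 222)
c(-4)*(-324 + H) = (-324 + 222)/(-20 - 4) = -102/(-24) = -1/24*(-102) = 17/4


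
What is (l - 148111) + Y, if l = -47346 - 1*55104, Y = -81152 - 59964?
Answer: -391677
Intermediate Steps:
Y = -141116
l = -102450 (l = -47346 - 55104 = -102450)
(l - 148111) + Y = (-102450 - 148111) - 141116 = -250561 - 141116 = -391677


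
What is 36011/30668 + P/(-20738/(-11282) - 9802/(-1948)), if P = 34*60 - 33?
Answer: 339539241167201/1157592702596 ≈ 293.31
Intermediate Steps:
P = 2007 (P = 2040 - 33 = 2007)
36011/30668 + P/(-20738/(-11282) - 9802/(-1948)) = 36011/30668 + 2007/(-20738/(-11282) - 9802/(-1948)) = 36011*(1/30668) + 2007/(-20738*(-1/11282) - 9802*(-1/1948)) = 36011/30668 + 2007/(10369/5641 + 4901/974) = 36011/30668 + 2007/(37745947/5494334) = 36011/30668 + 2007*(5494334/37745947) = 36011/30668 + 11027128338/37745947 = 339539241167201/1157592702596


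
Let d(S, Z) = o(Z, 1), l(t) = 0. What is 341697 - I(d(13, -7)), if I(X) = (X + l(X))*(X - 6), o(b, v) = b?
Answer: 341606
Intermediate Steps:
d(S, Z) = Z
I(X) = X*(-6 + X) (I(X) = (X + 0)*(X - 6) = X*(-6 + X))
341697 - I(d(13, -7)) = 341697 - (-7)*(-6 - 7) = 341697 - (-7)*(-13) = 341697 - 1*91 = 341697 - 91 = 341606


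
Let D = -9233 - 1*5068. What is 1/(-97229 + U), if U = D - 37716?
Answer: -1/149246 ≈ -6.7003e-6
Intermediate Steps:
D = -14301 (D = -9233 - 5068 = -14301)
U = -52017 (U = -14301 - 37716 = -52017)
1/(-97229 + U) = 1/(-97229 - 52017) = 1/(-149246) = -1/149246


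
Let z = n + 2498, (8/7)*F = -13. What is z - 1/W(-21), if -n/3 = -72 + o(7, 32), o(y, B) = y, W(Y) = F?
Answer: 245071/91 ≈ 2693.1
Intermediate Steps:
F = -91/8 (F = (7/8)*(-13) = -91/8 ≈ -11.375)
W(Y) = -91/8
n = 195 (n = -3*(-72 + 7) = -3*(-65) = 195)
z = 2693 (z = 195 + 2498 = 2693)
z - 1/W(-21) = 2693 - 1/(-91/8) = 2693 - 1*(-8/91) = 2693 + 8/91 = 245071/91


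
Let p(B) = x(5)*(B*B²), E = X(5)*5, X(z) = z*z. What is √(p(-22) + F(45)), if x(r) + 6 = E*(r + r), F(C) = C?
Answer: I*√13246067 ≈ 3639.5*I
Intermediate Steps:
X(z) = z²
E = 125 (E = 5²*5 = 25*5 = 125)
x(r) = -6 + 250*r (x(r) = -6 + 125*(r + r) = -6 + 125*(2*r) = -6 + 250*r)
p(B) = 1244*B³ (p(B) = (-6 + 250*5)*(B*B²) = (-6 + 1250)*B³ = 1244*B³)
√(p(-22) + F(45)) = √(1244*(-22)³ + 45) = √(1244*(-10648) + 45) = √(-13246112 + 45) = √(-13246067) = I*√13246067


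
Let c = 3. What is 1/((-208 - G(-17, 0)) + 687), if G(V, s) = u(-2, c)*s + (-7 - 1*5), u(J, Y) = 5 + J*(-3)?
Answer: 1/491 ≈ 0.0020367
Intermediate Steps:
u(J, Y) = 5 - 3*J
G(V, s) = -12 + 11*s (G(V, s) = (5 - 3*(-2))*s + (-7 - 1*5) = (5 + 6)*s + (-7 - 5) = 11*s - 12 = -12 + 11*s)
1/((-208 - G(-17, 0)) + 687) = 1/((-208 - (-12 + 11*0)) + 687) = 1/((-208 - (-12 + 0)) + 687) = 1/((-208 - 1*(-12)) + 687) = 1/((-208 + 12) + 687) = 1/(-196 + 687) = 1/491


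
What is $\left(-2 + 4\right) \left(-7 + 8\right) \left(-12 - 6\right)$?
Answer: $-36$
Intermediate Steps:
$\left(-2 + 4\right) \left(-7 + 8\right) \left(-12 - 6\right) = 2 \cdot 1 \left(-18\right) = 2 \left(-18\right) = -36$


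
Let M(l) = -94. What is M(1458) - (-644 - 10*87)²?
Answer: -2292290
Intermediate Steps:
M(1458) - (-644 - 10*87)² = -94 - (-644 - 10*87)² = -94 - (-644 - 870)² = -94 - 1*(-1514)² = -94 - 1*2292196 = -94 - 2292196 = -2292290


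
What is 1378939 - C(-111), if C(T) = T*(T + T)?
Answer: 1354297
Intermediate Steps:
C(T) = 2*T² (C(T) = T*(2*T) = 2*T²)
1378939 - C(-111) = 1378939 - 2*(-111)² = 1378939 - 2*12321 = 1378939 - 1*24642 = 1378939 - 24642 = 1354297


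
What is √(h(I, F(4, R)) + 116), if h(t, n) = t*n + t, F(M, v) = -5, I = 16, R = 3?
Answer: 2*√13 ≈ 7.2111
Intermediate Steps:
h(t, n) = t + n*t (h(t, n) = n*t + t = t + n*t)
√(h(I, F(4, R)) + 116) = √(16*(1 - 5) + 116) = √(16*(-4) + 116) = √(-64 + 116) = √52 = 2*√13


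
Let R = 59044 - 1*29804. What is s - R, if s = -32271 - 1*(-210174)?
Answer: 148663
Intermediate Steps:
R = 29240 (R = 59044 - 29804 = 29240)
s = 177903 (s = -32271 + 210174 = 177903)
s - R = 177903 - 1*29240 = 177903 - 29240 = 148663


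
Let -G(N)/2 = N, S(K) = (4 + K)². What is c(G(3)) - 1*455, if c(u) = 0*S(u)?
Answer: -455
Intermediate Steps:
G(N) = -2*N
c(u) = 0 (c(u) = 0*(4 + u)² = 0)
c(G(3)) - 1*455 = 0 - 1*455 = 0 - 455 = -455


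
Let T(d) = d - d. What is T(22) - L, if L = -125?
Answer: 125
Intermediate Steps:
T(d) = 0
T(22) - L = 0 - 1*(-125) = 0 + 125 = 125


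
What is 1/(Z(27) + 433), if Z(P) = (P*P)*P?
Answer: 1/20116 ≈ 4.9712e-5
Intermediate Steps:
Z(P) = P³ (Z(P) = P²*P = P³)
1/(Z(27) + 433) = 1/(27³ + 433) = 1/(19683 + 433) = 1/20116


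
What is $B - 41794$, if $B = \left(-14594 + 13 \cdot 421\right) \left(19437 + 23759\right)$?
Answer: $-394032510$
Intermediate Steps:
$B = -393990716$ ($B = \left(-14594 + 5473\right) 43196 = \left(-9121\right) 43196 = -393990716$)
$B - 41794 = -393990716 - 41794 = -394032510$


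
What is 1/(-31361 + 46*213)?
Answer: -1/21563 ≈ -4.6376e-5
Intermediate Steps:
1/(-31361 + 46*213) = 1/(-31361 + 9798) = 1/(-21563) = -1/21563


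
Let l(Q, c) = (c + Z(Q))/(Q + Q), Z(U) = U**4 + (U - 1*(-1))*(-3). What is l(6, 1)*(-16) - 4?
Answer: -5116/3 ≈ -1705.3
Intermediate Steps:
Z(U) = -3 + U**4 - 3*U (Z(U) = U**4 + (U + 1)*(-3) = U**4 + (1 + U)*(-3) = U**4 + (-3 - 3*U) = -3 + U**4 - 3*U)
l(Q, c) = (-3 + c + Q**4 - 3*Q)/(2*Q) (l(Q, c) = (c + (-3 + Q**4 - 3*Q))/(Q + Q) = (-3 + c + Q**4 - 3*Q)/((2*Q)) = (-3 + c + Q**4 - 3*Q)*(1/(2*Q)) = (-3 + c + Q**4 - 3*Q)/(2*Q))
l(6, 1)*(-16) - 4 = ((1/2)*(-3 + 1 + 6**4 - 3*6)/6)*(-16) - 4 = ((1/2)*(1/6)*(-3 + 1 + 1296 - 18))*(-16) - 4 = ((1/2)*(1/6)*1276)*(-16) - 4 = (319/3)*(-16) - 4 = -5104/3 - 4 = -5116/3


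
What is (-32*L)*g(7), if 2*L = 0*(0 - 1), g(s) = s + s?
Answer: 0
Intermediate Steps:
g(s) = 2*s
L = 0 (L = (0*(0 - 1))/2 = (0*(-1))/2 = (1/2)*0 = 0)
(-32*L)*g(7) = (-32*0)*(2*7) = 0*14 = 0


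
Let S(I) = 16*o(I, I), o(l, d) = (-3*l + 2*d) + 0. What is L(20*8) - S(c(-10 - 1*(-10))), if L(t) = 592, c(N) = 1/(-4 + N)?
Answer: 588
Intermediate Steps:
o(l, d) = -3*l + 2*d
S(I) = -16*I (S(I) = 16*(-3*I + 2*I) = 16*(-I) = -16*I)
L(20*8) - S(c(-10 - 1*(-10))) = 592 - (-16)/(-4 + (-10 - 1*(-10))) = 592 - (-16)/(-4 + (-10 + 10)) = 592 - (-16)/(-4 + 0) = 592 - (-16)/(-4) = 592 - (-16)*(-1)/4 = 592 - 1*4 = 592 - 4 = 588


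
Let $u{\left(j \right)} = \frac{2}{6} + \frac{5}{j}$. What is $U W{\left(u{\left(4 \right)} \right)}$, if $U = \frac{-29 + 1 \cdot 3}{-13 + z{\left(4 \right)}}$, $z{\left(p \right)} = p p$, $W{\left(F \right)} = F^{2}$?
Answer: $- \frac{4693}{216} \approx -21.727$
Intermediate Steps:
$u{\left(j \right)} = \frac{1}{3} + \frac{5}{j}$ ($u{\left(j \right)} = 2 \cdot \frac{1}{6} + \frac{5}{j} = \frac{1}{3} + \frac{5}{j}$)
$z{\left(p \right)} = p^{2}$
$U = - \frac{26}{3}$ ($U = \frac{-29 + 1 \cdot 3}{-13 + 4^{2}} = \frac{-29 + 3}{-13 + 16} = - \frac{26}{3} \approx -8.6667$)
$U W{\left(u{\left(4 \right)} \right)} = - \frac{26 \left(\frac{15 + 4}{3 \cdot 4}\right)^{2}}{3} = - \frac{26 \left(\frac{1}{3} \cdot \frac{1}{4} \cdot 19\right)^{2}}{3} = - \frac{26 \left(\frac{19}{12}\right)^{2}}{3} = \left(- \frac{26}{3}\right) \frac{361}{144} = - \frac{4693}{216}$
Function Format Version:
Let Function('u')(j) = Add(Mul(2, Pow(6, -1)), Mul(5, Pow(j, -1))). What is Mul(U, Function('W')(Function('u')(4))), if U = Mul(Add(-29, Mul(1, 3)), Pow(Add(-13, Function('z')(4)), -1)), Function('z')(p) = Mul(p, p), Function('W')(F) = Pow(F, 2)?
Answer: Rational(-4693, 216) ≈ -21.727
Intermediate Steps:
Function('u')(j) = Add(Rational(1, 3), Mul(5, Pow(j, -1))) (Function('u')(j) = Add(Mul(2, Rational(1, 6)), Mul(5, Pow(j, -1))) = Add(Rational(1, 3), Mul(5, Pow(j, -1))))
Function('z')(p) = Pow(p, 2)
U = Rational(-26, 3) (U = Mul(Add(-29, Mul(1, 3)), Pow(Add(-13, Pow(4, 2)), -1)) = Mul(Add(-29, 3), Pow(Add(-13, 16), -1)) = Mul(-26, Pow(3, -1)) = Mul(-26, Rational(1, 3)) = Rational(-26, 3) ≈ -8.6667)
Mul(U, Function('W')(Function('u')(4))) = Mul(Rational(-26, 3), Pow(Mul(Rational(1, 3), Pow(4, -1), Add(15, 4)), 2)) = Mul(Rational(-26, 3), Pow(Mul(Rational(1, 3), Rational(1, 4), 19), 2)) = Mul(Rational(-26, 3), Pow(Rational(19, 12), 2)) = Mul(Rational(-26, 3), Rational(361, 144)) = Rational(-4693, 216)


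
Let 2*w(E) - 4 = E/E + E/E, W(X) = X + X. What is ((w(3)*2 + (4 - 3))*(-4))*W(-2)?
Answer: 112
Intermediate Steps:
W(X) = 2*X
w(E) = 3 (w(E) = 2 + (E/E + E/E)/2 = 2 + (1 + 1)/2 = 2 + (½)*2 = 2 + 1 = 3)
((w(3)*2 + (4 - 3))*(-4))*W(-2) = ((3*2 + (4 - 3))*(-4))*(2*(-2)) = ((6 + 1)*(-4))*(-4) = (7*(-4))*(-4) = -28*(-4) = 112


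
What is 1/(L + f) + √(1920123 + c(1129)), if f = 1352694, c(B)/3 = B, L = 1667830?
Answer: 1/3020524 + √1923510 ≈ 1386.9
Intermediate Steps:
c(B) = 3*B
1/(L + f) + √(1920123 + c(1129)) = 1/(1667830 + 1352694) + √(1920123 + 3*1129) = 1/3020524 + √(1920123 + 3387) = 1/3020524 + √1923510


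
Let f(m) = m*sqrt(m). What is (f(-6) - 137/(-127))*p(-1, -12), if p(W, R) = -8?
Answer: -1096/127 + 48*I*sqrt(6) ≈ -8.6299 + 117.58*I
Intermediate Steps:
f(m) = m**(3/2)
(f(-6) - 137/(-127))*p(-1, -12) = ((-6)**(3/2) - 137/(-127))*(-8) = (-6*I*sqrt(6) - 137*(-1/127))*(-8) = (-6*I*sqrt(6) + 137/127)*(-8) = (137/127 - 6*I*sqrt(6))*(-8) = -1096/127 + 48*I*sqrt(6)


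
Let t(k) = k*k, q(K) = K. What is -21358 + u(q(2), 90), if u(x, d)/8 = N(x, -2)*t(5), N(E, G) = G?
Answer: -21758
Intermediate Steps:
t(k) = k²
u(x, d) = -400 (u(x, d) = 8*(-2*5²) = 8*(-2*25) = 8*(-50) = -400)
-21358 + u(q(2), 90) = -21358 - 400 = -21758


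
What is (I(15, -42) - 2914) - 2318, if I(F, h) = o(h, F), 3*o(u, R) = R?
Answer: -5227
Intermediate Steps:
o(u, R) = R/3
I(F, h) = F/3
(I(15, -42) - 2914) - 2318 = ((1/3)*15 - 2914) - 2318 = (5 - 2914) - 2318 = -2909 - 2318 = -5227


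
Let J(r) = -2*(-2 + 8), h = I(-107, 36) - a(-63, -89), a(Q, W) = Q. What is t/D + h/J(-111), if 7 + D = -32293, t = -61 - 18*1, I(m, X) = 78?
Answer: -189723/16150 ≈ -11.748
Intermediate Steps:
t = -79 (t = -61 - 18 = -79)
h = 141 (h = 78 - 1*(-63) = 78 + 63 = 141)
D = -32300 (D = -7 - 32293 = -32300)
J(r) = -12 (J(r) = -2*6 = -12)
t/D + h/J(-111) = -79/(-32300) + 141/(-12) = -79*(-1/32300) + 141*(-1/12) = 79/32300 - 47/4 = -189723/16150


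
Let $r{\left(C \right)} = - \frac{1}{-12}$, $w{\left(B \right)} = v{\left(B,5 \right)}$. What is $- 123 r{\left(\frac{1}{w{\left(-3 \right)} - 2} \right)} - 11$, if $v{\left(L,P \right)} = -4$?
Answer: $- \frac{85}{4} \approx -21.25$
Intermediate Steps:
$w{\left(B \right)} = -4$
$r{\left(C \right)} = \frac{1}{12}$ ($r{\left(C \right)} = \left(-1\right) \left(- \frac{1}{12}\right) = \frac{1}{12}$)
$- 123 r{\left(\frac{1}{w{\left(-3 \right)} - 2} \right)} - 11 = \left(-123\right) \frac{1}{12} - 11 = - \frac{41}{4} - 11 = - \frac{85}{4}$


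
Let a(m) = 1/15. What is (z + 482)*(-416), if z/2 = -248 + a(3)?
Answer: 86528/15 ≈ 5768.5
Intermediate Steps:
a(m) = 1/15
z = -7438/15 (z = 2*(-248 + 1/15) = 2*(-3719/15) = -7438/15 ≈ -495.87)
(z + 482)*(-416) = (-7438/15 + 482)*(-416) = -208/15*(-416) = 86528/15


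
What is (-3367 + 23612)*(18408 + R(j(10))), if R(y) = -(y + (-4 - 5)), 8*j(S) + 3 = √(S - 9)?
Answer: 1491428905/4 ≈ 3.7286e+8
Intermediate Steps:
j(S) = -3/8 + √(-9 + S)/8 (j(S) = -3/8 + √(S - 9)/8 = -3/8 + √(-9 + S)/8)
R(y) = 9 - y (R(y) = -(y - 9) = -(-9 + y) = 9 - y)
(-3367 + 23612)*(18408 + R(j(10))) = (-3367 + 23612)*(18408 + (9 - (-3/8 + √(-9 + 10)/8))) = 20245*(18408 + (9 - (-3/8 + √1/8))) = 20245*(18408 + (9 - (-3/8 + (⅛)*1))) = 20245*(18408 + (9 - (-3/8 + ⅛))) = 20245*(18408 + (9 - 1*(-¼))) = 20245*(18408 + (9 + ¼)) = 20245*(18408 + 37/4) = 20245*(73669/4) = 1491428905/4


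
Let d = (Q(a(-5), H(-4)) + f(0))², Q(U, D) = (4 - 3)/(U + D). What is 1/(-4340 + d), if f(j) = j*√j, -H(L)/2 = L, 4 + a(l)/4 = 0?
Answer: -64/277759 ≈ -0.00023042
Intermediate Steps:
a(l) = -16 (a(l) = -16 + 4*0 = -16 + 0 = -16)
H(L) = -2*L
Q(U, D) = 1/(D + U)
f(j) = j^(3/2)
d = 1/64 (d = (1/(-2*(-4) - 16) + 0^(3/2))² = (1/(8 - 16) + 0)² = (1/(-8) + 0)² = (-⅛ + 0)² = (-⅛)² = 1/64 ≈ 0.015625)
1/(-4340 + d) = 1/(-4340 + 1/64) = 1/(-277759/64) = -64/277759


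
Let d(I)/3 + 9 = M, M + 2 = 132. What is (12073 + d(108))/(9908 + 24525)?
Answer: 12436/34433 ≈ 0.36117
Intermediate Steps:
M = 130 (M = -2 + 132 = 130)
d(I) = 363 (d(I) = -27 + 3*130 = -27 + 390 = 363)
(12073 + d(108))/(9908 + 24525) = (12073 + 363)/(9908 + 24525) = 12436/34433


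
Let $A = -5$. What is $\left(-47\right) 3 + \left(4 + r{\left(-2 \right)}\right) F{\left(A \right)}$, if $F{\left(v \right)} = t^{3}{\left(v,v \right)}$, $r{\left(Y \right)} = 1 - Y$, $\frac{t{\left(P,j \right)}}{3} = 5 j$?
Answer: $-2953266$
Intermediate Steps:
$t{\left(P,j \right)} = 15 j$ ($t{\left(P,j \right)} = 3 \cdot 5 j = 15 j$)
$F{\left(v \right)} = 3375 v^{3}$ ($F{\left(v \right)} = \left(15 v\right)^{3} = 3375 v^{3}$)
$\left(-47\right) 3 + \left(4 + r{\left(-2 \right)}\right) F{\left(A \right)} = \left(-47\right) 3 + \left(4 + \left(1 - -2\right)\right) 3375 \left(-5\right)^{3} = -141 + \left(4 + \left(1 + 2\right)\right) 3375 \left(-125\right) = -141 + \left(4 + 3\right) \left(-421875\right) = -141 + 7 \left(-421875\right) = -141 - 2953125 = -2953266$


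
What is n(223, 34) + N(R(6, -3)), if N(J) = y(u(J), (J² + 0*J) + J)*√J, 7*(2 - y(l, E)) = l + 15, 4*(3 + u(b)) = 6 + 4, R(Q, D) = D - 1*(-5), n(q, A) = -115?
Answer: -115 - √2/14 ≈ -115.10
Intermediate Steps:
R(Q, D) = 5 + D (R(Q, D) = D + 5 = 5 + D)
u(b) = -½ (u(b) = -3 + (6 + 4)/4 = -3 + (¼)*10 = -3 + 5/2 = -½)
y(l, E) = -⅐ - l/7 (y(l, E) = 2 - (l + 15)/7 = 2 - (15 + l)/7 = 2 + (-15/7 - l/7) = -⅐ - l/7)
N(J) = -√J/14 (N(J) = (-⅐ - ⅐*(-½))*√J = (-⅐ + 1/14)*√J = -√J/14)
n(223, 34) + N(R(6, -3)) = -115 - √(5 - 3)/14 = -115 - √2/14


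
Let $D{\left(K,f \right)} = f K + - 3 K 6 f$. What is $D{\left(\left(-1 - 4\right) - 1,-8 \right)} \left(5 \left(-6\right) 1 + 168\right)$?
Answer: $-112608$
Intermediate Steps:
$D{\left(K,f \right)} = - 17 K f$ ($D{\left(K,f \right)} = K f + - 18 K f = K f - 18 K f = - 17 K f$)
$D{\left(\left(-1 - 4\right) - 1,-8 \right)} \left(5 \left(-6\right) 1 + 168\right) = \left(-17\right) \left(\left(-1 - 4\right) - 1\right) \left(-8\right) \left(5 \left(-6\right) 1 + 168\right) = \left(-17\right) \left(-5 - 1\right) \left(-8\right) \left(\left(-30\right) 1 + 168\right) = \left(-17\right) \left(-6\right) \left(-8\right) \left(-30 + 168\right) = \left(-816\right) 138 = -112608$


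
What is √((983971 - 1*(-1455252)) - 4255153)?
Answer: 3*I*√201770 ≈ 1347.6*I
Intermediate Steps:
√((983971 - 1*(-1455252)) - 4255153) = √((983971 + 1455252) - 4255153) = √(2439223 - 4255153) = √(-1815930) = 3*I*√201770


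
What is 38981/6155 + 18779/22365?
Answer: 197478962/27531315 ≈ 7.1729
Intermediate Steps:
38981/6155 + 18779/22365 = 197478962/27531315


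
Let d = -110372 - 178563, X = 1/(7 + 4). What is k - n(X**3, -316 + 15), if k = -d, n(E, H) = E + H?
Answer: 384973115/1331 ≈ 2.8924e+5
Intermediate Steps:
X = 1/11 ≈ 0.090909
d = -288935
k = 288935 (k = -1*(-288935) = 288935)
k - n(X**3, -316 + 15) = 288935 - ((1/11)**3 + (-316 + 15)) = 288935 - (1/1331 - 301) = 288935 - 1*(-400630/1331) = 288935 + 400630/1331 = 384973115/1331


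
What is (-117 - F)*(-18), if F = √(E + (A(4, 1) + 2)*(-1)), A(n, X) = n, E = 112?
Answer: 2106 + 18*√106 ≈ 2291.3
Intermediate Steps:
F = √106 (F = √(112 + (4 + 2)*(-1)) = √(112 + 6*(-1)) = √(112 - 6) = √106 ≈ 10.296)
(-117 - F)*(-18) = (-117 - √106)*(-18) = 2106 + 18*√106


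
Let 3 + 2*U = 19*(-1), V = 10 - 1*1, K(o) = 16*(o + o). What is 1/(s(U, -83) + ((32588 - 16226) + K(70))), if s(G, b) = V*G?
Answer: 1/18503 ≈ 5.4045e-5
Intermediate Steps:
K(o) = 32*o (K(o) = 16*(2*o) = 32*o)
V = 9 (V = 10 - 1 = 9)
U = -11 (U = -3/2 + (19*(-1))/2 = -3/2 + (½)*(-19) = -3/2 - 19/2 = -11)
s(G, b) = 9*G
1/(s(U, -83) + ((32588 - 16226) + K(70))) = 1/(9*(-11) + ((32588 - 16226) + 32*70)) = 1/(-99 + (16362 + 2240)) = 1/(-99 + 18602) = 1/18503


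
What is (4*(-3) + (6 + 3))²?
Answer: 9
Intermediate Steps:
(4*(-3) + (6 + 3))² = (-12 + 9)² = (-3)² = 9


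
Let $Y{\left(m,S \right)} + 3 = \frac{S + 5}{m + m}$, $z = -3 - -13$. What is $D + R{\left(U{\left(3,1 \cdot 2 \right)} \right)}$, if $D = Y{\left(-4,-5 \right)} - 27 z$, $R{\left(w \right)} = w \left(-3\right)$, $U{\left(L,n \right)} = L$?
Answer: $-282$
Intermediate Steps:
$R{\left(w \right)} = - 3 w$
$z = 10$ ($z = -3 + 13 = 10$)
$Y{\left(m,S \right)} = -3 + \frac{5 + S}{2 m}$ ($Y{\left(m,S \right)} = -3 + \frac{S + 5}{m + m} = -3 + \frac{5 + S}{2 m}$)
$D = -273$ ($D = \frac{5 - 5 - -24}{2 \left(-4\right)} - 270 = \frac{1}{2} \left(- \frac{1}{4}\right) \left(5 - 5 + 24\right) - 270 = \frac{1}{2} \left(- \frac{1}{4}\right) 24 - 270 = -3 - 270 = -273$)
$D + R{\left(U{\left(3,1 \cdot 2 \right)} \right)} = -273 - 9 = -282$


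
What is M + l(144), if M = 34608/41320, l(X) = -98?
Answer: -501844/5165 ≈ -97.162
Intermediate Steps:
M = 4326/5165 (M = 34608*(1/41320) = 4326/5165 ≈ 0.83756)
M + l(144) = 4326/5165 - 98 = -501844/5165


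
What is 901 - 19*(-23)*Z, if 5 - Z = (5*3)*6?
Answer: -36244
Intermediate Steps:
Z = -85 (Z = 5 - 5*3*6 = 5 - 15*6 = 5 - 1*90 = 5 - 90 = -85)
901 - 19*(-23)*Z = 901 - 19*(-23)*(-85) = 901 - (-437)*(-85) = 901 - 1*37145 = 901 - 37145 = -36244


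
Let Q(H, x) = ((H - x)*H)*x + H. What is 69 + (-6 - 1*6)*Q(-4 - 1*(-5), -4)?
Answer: 297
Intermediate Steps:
Q(H, x) = H + H*x*(H - x) (Q(H, x) = (H*(H - x))*x + H = H*x*(H - x) + H = H + H*x*(H - x))
69 + (-6 - 1*6)*Q(-4 - 1*(-5), -4) = 69 + (-6 - 1*6)*((-4 - 1*(-5))*(1 - 1*(-4)² + (-4 - 1*(-5))*(-4))) = 69 + (-6 - 6)*((-4 + 5)*(1 - 1*16 + (-4 + 5)*(-4))) = 69 - 12*(1 - 16 + 1*(-4)) = 69 - 12*(1 - 16 - 4) = 69 - 12*(-19) = 69 + 228 = 297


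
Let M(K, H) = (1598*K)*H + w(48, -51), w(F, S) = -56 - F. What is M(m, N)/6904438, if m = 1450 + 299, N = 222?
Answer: 310234070/3452219 ≈ 89.865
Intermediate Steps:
m = 1749
M(K, H) = -104 + 1598*H*K (M(K, H) = (1598*K)*H + (-56 - 1*48) = 1598*H*K + (-56 - 48) = 1598*H*K - 104 = -104 + 1598*H*K)
M(m, N)/6904438 = (-104 + 1598*222*1749)/6904438 = (-104 + 620468244)*(1/6904438) = 620468140*(1/6904438) = 310234070/3452219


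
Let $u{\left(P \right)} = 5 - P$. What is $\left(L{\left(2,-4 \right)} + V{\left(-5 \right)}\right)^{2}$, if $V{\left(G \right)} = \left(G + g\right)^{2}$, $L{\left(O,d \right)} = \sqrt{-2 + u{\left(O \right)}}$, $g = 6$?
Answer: $4$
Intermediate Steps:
$L{\left(O,d \right)} = \sqrt{3 - O}$ ($L{\left(O,d \right)} = \sqrt{-2 - \left(-5 + O\right)} = \sqrt{3 - O}$)
$V{\left(G \right)} = \left(6 + G\right)^{2}$ ($V{\left(G \right)} = \left(G + 6\right)^{2} = \left(6 + G\right)^{2}$)
$\left(L{\left(2,-4 \right)} + V{\left(-5 \right)}\right)^{2} = \left(\sqrt{3 - 2} + \left(6 - 5\right)^{2}\right)^{2} = \left(\sqrt{3 - 2} + 1^{2}\right)^{2} = \left(\sqrt{1} + 1\right)^{2} = \left(1 + 1\right)^{2} = 2^{2} = 4$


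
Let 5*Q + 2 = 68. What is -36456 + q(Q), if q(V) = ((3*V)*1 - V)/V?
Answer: -36454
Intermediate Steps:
Q = 66/5 (Q = -⅖ + (⅕)*68 = -⅖ + 68/5 = 66/5 ≈ 13.200)
q(V) = 2 (q(V) = (3*V - V)/V = (2*V)/V = 2)
-36456 + q(Q) = -36456 + 2 = -36454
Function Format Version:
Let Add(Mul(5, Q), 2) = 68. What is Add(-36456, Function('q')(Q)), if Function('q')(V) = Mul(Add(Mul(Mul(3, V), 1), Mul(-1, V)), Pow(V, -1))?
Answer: -36454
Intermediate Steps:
Q = Rational(66, 5) (Q = Add(Rational(-2, 5), Mul(Rational(1, 5), 68)) = Add(Rational(-2, 5), Rational(68, 5)) = Rational(66, 5) ≈ 13.200)
Function('q')(V) = 2 (Function('q')(V) = Mul(Add(Mul(3, V), Mul(-1, V)), Pow(V, -1)) = Mul(Mul(2, V), Pow(V, -1)) = 2)
Add(-36456, Function('q')(Q)) = Add(-36456, 2) = -36454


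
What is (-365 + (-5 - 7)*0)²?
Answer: 133225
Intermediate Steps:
(-365 + (-5 - 7)*0)² = (-365 - 12*0)² = (-365 + 0)² = (-365)² = 133225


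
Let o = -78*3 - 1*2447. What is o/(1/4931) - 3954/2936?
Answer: -19406978125/1468 ≈ -1.3220e+7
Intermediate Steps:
o = -2681 (o = -234 - 2447 = -2681)
o/(1/4931) - 3954/2936 = -2681/(1/4931) - 3954/2936 = -2681/1/4931 - 3954*1/2936 = -2681*4931 - 1977/1468 = -13220011 - 1977/1468 = -19406978125/1468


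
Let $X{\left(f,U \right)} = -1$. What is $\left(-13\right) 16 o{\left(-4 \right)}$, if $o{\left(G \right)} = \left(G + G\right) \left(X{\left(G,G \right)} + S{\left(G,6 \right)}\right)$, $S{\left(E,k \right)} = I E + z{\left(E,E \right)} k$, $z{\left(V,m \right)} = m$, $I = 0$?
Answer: $-41600$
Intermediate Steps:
$S{\left(E,k \right)} = E k$ ($S{\left(E,k \right)} = 0 E + E k = 0 + E k = E k$)
$o{\left(G \right)} = 2 G \left(-1 + 6 G\right)$ ($o{\left(G \right)} = \left(G + G\right) \left(-1 + G 6\right) = 2 G \left(-1 + 6 G\right)$)
$\left(-13\right) 16 o{\left(-4 \right)} = \left(-13\right) 16 \cdot 2 \left(-4\right) \left(-1 + 6 \left(-4\right)\right) = - 208 \cdot 2 \left(-4\right) \left(-1 - 24\right) = - 208 \cdot 2 \left(-4\right) \left(-25\right) = \left(-208\right) 200 = -41600$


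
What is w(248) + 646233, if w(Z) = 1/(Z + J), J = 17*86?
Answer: 1105058431/1710 ≈ 6.4623e+5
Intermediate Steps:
J = 1462
w(Z) = 1/(1462 + Z) (w(Z) = 1/(Z + 1462) = 1/(1462 + Z))
w(248) + 646233 = 1/(1462 + 248) + 646233 = 1/1710 + 646233 = 1105058431/1710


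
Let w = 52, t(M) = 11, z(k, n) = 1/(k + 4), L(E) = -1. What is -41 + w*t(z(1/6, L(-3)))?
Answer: 531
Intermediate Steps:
z(k, n) = 1/(4 + k)
-41 + w*t(z(1/6, L(-3))) = -41 + 52*11 = -41 + 572 = 531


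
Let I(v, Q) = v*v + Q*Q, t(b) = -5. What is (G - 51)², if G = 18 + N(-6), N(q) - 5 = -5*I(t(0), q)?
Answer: 110889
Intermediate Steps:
I(v, Q) = Q² + v² (I(v, Q) = v² + Q² = Q² + v²)
N(q) = -120 - 5*q² (N(q) = 5 - 5*(q² + (-5)²) = 5 - 5*(q² + 25) = 5 - 5*(25 + q²) = 5 + (-125 - 5*q²) = -120 - 5*q²)
G = -282 (G = 18 + (-120 - 5*(-6)²) = 18 + (-120 - 5*36) = 18 + (-120 - 180) = 18 - 300 = -282)
(G - 51)² = (-282 - 51)² = (-333)² = 110889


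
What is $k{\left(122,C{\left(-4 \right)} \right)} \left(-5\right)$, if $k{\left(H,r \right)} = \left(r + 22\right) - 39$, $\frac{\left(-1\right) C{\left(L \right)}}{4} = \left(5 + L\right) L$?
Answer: $5$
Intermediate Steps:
$C{\left(L \right)} = - 4 L \left(5 + L\right)$ ($C{\left(L \right)} = - 4 \left(5 + L\right) L = - 4 L \left(5 + L\right)$)
$k{\left(H,r \right)} = -17 + r$ ($k{\left(H,r \right)} = \left(22 + r\right) - 39 = -17 + r$)
$k{\left(122,C{\left(-4 \right)} \right)} \left(-5\right) = \left(-17 - - 16 \left(5 - 4\right)\right) \left(-5\right) = \left(-17 - \left(-16\right) 1\right) \left(-5\right) = \left(-17 + 16\right) \left(-5\right) = \left(-1\right) \left(-5\right) = 5$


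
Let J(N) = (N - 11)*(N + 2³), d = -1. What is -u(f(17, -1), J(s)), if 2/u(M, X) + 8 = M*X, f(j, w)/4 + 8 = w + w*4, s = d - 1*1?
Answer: -1/2024 ≈ -0.00049407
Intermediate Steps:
s = -2 (s = -1 - 1*1 = -1 - 1 = -2)
J(N) = (-11 + N)*(8 + N) (J(N) = (-11 + N)*(N + 8) = (-11 + N)*(8 + N))
f(j, w) = -32 + 20*w (f(j, w) = -32 + 4*(w + w*4) = -32 + 4*(w + 4*w) = -32 + 4*(5*w) = -32 + 20*w)
u(M, X) = 2/(-8 + M*X)
-u(f(17, -1), J(s)) = -2/(-8 + (-32 + 20*(-1))*(-88 + (-2)² - 3*(-2))) = -2/(-8 + (-32 - 20)*(-88 + 4 + 6)) = -2/(-8 - 52*(-78)) = -2/(-8 + 4056) = -2/4048 = -1*1/2024 = -1/2024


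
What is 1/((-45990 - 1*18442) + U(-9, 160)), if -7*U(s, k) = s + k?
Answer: -7/451175 ≈ -1.5515e-5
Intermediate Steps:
U(s, k) = -k/7 - s/7 (U(s, k) = -(s + k)/7 = -(k + s)/7 = -k/7 - s/7)
1/((-45990 - 1*18442) + U(-9, 160)) = 1/((-45990 - 1*18442) + (-1/7*160 - 1/7*(-9))) = 1/((-45990 - 18442) + (-160/7 + 9/7)) = 1/(-64432 - 151/7) = 1/(-451175/7) = -7/451175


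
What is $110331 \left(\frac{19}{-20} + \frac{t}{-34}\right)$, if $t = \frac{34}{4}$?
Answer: $- \frac{661986}{5} \approx -1.324 \cdot 10^{5}$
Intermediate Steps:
$t = \frac{17}{2}$ ($t = 34 \cdot \frac{1}{4} = \frac{17}{2} \approx 8.5$)
$110331 \left(\frac{19}{-20} + \frac{t}{-34}\right) = 110331 \left(\frac{19}{-20} + \frac{17}{2 \left(-34\right)}\right) = 110331 \left(19 \left(- \frac{1}{20}\right) + \frac{17}{2} \left(- \frac{1}{34}\right)\right) = 110331 \left(- \frac{19}{20} - \frac{1}{4}\right) = 110331 \left(- \frac{6}{5}\right) = - \frac{661986}{5}$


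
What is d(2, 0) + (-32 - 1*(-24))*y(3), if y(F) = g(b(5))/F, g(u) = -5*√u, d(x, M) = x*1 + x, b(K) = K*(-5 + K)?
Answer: 4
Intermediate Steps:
d(x, M) = 2*x (d(x, M) = x + x = 2*x)
y(F) = 0 (y(F) = (-5*√5*√(-5 + 5))/F = (-5*√(5*0))/F = (-5*√0)/F = (-5*0)/F = 0/F = 0)
d(2, 0) + (-32 - 1*(-24))*y(3) = 2*2 + (-32 - 1*(-24))*0 = 4 + (-32 + 24)*0 = 4 - 8*0 = 4 + 0 = 4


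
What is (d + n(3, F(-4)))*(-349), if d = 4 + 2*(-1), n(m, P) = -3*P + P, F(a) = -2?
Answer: -2094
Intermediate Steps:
n(m, P) = -2*P
d = 2 (d = 4 - 2 = 2)
(d + n(3, F(-4)))*(-349) = (2 - 2*(-2))*(-349) = (2 + 4)*(-349) = 6*(-349) = -2094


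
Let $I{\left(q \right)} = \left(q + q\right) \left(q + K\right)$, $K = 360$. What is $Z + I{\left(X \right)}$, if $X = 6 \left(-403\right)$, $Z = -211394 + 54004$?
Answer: $9795098$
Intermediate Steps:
$Z = -157390$
$X = -2418$
$I{\left(q \right)} = 2 q \left(360 + q\right)$ ($I{\left(q \right)} = \left(q + q\right) \left(q + 360\right) = 2 q \left(360 + q\right)$)
$Z + I{\left(X \right)} = -157390 + 2 \left(-2418\right) \left(360 - 2418\right) = -157390 + 2 \left(-2418\right) \left(-2058\right) = -157390 + 9952488 = 9795098$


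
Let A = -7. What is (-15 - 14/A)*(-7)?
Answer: 91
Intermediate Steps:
(-15 - 14/A)*(-7) = (-15 - 14/(-7))*(-7) = (-15 - 14*(-⅐))*(-7) = (-15 + 2)*(-7) = -13*(-7) = 91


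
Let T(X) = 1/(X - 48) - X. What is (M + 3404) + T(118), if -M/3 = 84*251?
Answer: -4197619/70 ≈ -59966.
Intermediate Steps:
T(X) = 1/(-48 + X) - X
M = -63252 (M = -252*251 = -3*21084 = -63252)
(M + 3404) + T(118) = (-63252 + 3404) + (1 - 1*118² + 48*118)/(-48 + 118) = -59848 + (1 - 1*13924 + 5664)/70 = -59848 + (1 - 13924 + 5664)/70 = -59848 + (1/70)*(-8259) = -59848 - 8259/70 = -4197619/70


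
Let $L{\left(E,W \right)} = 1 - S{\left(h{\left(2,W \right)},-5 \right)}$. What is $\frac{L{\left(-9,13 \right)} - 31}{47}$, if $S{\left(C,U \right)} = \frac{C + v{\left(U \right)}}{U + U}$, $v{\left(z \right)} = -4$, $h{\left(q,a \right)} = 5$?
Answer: $- \frac{299}{470} \approx -0.63617$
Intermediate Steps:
$S{\left(C,U \right)} = \frac{-4 + C}{2 U}$ ($S{\left(C,U \right)} = \frac{C - 4}{U + U} = \frac{-4 + C}{2 U}$)
$L{\left(E,W \right)} = \frac{11}{10}$ ($L{\left(E,W \right)} = 1 - \frac{-4 + 5}{2 \left(-5\right)} = 1 - \frac{1}{2} \left(- \frac{1}{5}\right) 1 = 1 - - \frac{1}{10} = 1 + \frac{1}{10} = \frac{11}{10}$)
$\frac{L{\left(-9,13 \right)} - 31}{47} = \frac{\frac{11}{10} - 31}{47} = \frac{1}{47} \left(- \frac{299}{10}\right) = - \frac{299}{470}$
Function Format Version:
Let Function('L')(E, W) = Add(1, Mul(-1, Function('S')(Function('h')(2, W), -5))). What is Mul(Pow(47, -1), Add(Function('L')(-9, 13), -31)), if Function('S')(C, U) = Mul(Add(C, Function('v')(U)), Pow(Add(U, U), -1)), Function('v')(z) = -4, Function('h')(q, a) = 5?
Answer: Rational(-299, 470) ≈ -0.63617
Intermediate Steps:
Function('S')(C, U) = Mul(Rational(1, 2), Pow(U, -1), Add(-4, C)) (Function('S')(C, U) = Mul(Add(C, -4), Pow(Add(U, U), -1)) = Mul(Add(-4, C), Pow(Mul(2, U), -1)) = Mul(Add(-4, C), Mul(Rational(1, 2), Pow(U, -1))) = Mul(Rational(1, 2), Pow(U, -1), Add(-4, C)))
Function('L')(E, W) = Rational(11, 10) (Function('L')(E, W) = Add(1, Mul(-1, Mul(Rational(1, 2), Pow(-5, -1), Add(-4, 5)))) = Add(1, Mul(-1, Mul(Rational(1, 2), Rational(-1, 5), 1))) = Add(1, Mul(-1, Rational(-1, 10))) = Add(1, Rational(1, 10)) = Rational(11, 10))
Mul(Pow(47, -1), Add(Function('L')(-9, 13), -31)) = Mul(Pow(47, -1), Add(Rational(11, 10), -31)) = Mul(Rational(1, 47), Rational(-299, 10)) = Rational(-299, 470)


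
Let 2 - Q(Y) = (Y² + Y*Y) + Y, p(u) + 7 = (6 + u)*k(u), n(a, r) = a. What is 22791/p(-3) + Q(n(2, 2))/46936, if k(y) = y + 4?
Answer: -133714801/23468 ≈ -5697.8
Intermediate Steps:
k(y) = 4 + y
p(u) = -7 + (4 + u)*(6 + u) (p(u) = -7 + (6 + u)*(4 + u) = -7 + (4 + u)*(6 + u))
Q(Y) = 2 - Y - 2*Y² (Q(Y) = 2 - ((Y² + Y*Y) + Y) = 2 - ((Y² + Y²) + Y) = 2 - (2*Y² + Y) = 2 - (Y + 2*Y²) = 2 + (-Y - 2*Y²) = 2 - Y - 2*Y²)
22791/p(-3) + Q(n(2, 2))/46936 = 22791/(17 + (-3)² + 10*(-3)) + (2 - 1*2 - 2*2²)/46936 = 22791/(17 + 9 - 30) + (2 - 2 - 2*4)*(1/46936) = 22791/(-4) + (2 - 2 - 8)*(1/46936) = 22791*(-¼) - 8*1/46936 = -22791/4 - 1/5867 = -133714801/23468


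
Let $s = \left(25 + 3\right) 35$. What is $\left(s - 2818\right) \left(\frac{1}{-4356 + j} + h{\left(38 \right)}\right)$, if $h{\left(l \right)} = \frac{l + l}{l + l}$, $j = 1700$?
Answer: $- \frac{2439945}{1328} \approx -1837.3$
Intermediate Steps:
$h{\left(l \right)} = 1$ ($h{\left(l \right)} = \frac{2 l}{2 l} = 2 l \frac{1}{2 l} = 1$)
$s = 980$ ($s = 28 \cdot 35 = 980$)
$\left(s - 2818\right) \left(\frac{1}{-4356 + j} + h{\left(38 \right)}\right) = \left(980 - 2818\right) \left(\frac{1}{-4356 + 1700} + 1\right) = - 1838 \left(\frac{1}{-2656} + 1\right) = - 1838 \left(- \frac{1}{2656} + 1\right) = \left(-1838\right) \frac{2655}{2656} = - \frac{2439945}{1328}$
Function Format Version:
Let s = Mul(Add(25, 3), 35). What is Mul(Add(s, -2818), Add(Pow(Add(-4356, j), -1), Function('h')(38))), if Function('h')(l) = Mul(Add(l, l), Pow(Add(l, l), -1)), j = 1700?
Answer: Rational(-2439945, 1328) ≈ -1837.3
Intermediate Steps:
Function('h')(l) = 1 (Function('h')(l) = Mul(Mul(2, l), Pow(Mul(2, l), -1)) = Mul(Mul(2, l), Mul(Rational(1, 2), Pow(l, -1))) = 1)
s = 980 (s = Mul(28, 35) = 980)
Mul(Add(s, -2818), Add(Pow(Add(-4356, j), -1), Function('h')(38))) = Mul(Add(980, -2818), Add(Pow(Add(-4356, 1700), -1), 1)) = Mul(-1838, Add(Pow(-2656, -1), 1)) = Mul(-1838, Add(Rational(-1, 2656), 1)) = Mul(-1838, Rational(2655, 2656)) = Rational(-2439945, 1328)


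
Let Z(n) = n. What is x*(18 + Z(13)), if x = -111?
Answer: -3441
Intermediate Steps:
x*(18 + Z(13)) = -111*(18 + 13) = -111*31 = -3441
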